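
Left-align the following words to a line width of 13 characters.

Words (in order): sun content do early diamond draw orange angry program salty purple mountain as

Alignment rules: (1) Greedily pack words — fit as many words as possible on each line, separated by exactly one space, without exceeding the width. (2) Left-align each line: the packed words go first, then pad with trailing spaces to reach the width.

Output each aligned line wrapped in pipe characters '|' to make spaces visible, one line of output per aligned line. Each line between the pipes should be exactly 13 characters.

Line 1: ['sun', 'content'] (min_width=11, slack=2)
Line 2: ['do', 'early'] (min_width=8, slack=5)
Line 3: ['diamond', 'draw'] (min_width=12, slack=1)
Line 4: ['orange', 'angry'] (min_width=12, slack=1)
Line 5: ['program', 'salty'] (min_width=13, slack=0)
Line 6: ['purple'] (min_width=6, slack=7)
Line 7: ['mountain', 'as'] (min_width=11, slack=2)

Answer: |sun content  |
|do early     |
|diamond draw |
|orange angry |
|program salty|
|purple       |
|mountain as  |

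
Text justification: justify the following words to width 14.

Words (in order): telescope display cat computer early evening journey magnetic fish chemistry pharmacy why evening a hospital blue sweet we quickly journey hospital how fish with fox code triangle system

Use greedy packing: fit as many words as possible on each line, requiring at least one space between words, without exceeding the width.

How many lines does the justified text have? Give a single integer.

Line 1: ['telescope'] (min_width=9, slack=5)
Line 2: ['display', 'cat'] (min_width=11, slack=3)
Line 3: ['computer', 'early'] (min_width=14, slack=0)
Line 4: ['evening'] (min_width=7, slack=7)
Line 5: ['journey'] (min_width=7, slack=7)
Line 6: ['magnetic', 'fish'] (min_width=13, slack=1)
Line 7: ['chemistry'] (min_width=9, slack=5)
Line 8: ['pharmacy', 'why'] (min_width=12, slack=2)
Line 9: ['evening', 'a'] (min_width=9, slack=5)
Line 10: ['hospital', 'blue'] (min_width=13, slack=1)
Line 11: ['sweet', 'we'] (min_width=8, slack=6)
Line 12: ['quickly'] (min_width=7, slack=7)
Line 13: ['journey'] (min_width=7, slack=7)
Line 14: ['hospital', 'how'] (min_width=12, slack=2)
Line 15: ['fish', 'with', 'fox'] (min_width=13, slack=1)
Line 16: ['code', 'triangle'] (min_width=13, slack=1)
Line 17: ['system'] (min_width=6, slack=8)
Total lines: 17

Answer: 17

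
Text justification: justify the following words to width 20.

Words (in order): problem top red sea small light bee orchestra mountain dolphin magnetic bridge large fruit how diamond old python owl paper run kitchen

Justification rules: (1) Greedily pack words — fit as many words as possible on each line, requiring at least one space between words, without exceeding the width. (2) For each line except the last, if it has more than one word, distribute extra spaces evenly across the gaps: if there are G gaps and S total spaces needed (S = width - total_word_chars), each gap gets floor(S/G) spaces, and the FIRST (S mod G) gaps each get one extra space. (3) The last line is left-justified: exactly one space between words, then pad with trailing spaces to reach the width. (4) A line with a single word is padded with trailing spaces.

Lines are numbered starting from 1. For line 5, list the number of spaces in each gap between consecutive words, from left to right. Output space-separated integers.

Answer: 2 2

Derivation:
Line 1: ['problem', 'top', 'red', 'sea'] (min_width=19, slack=1)
Line 2: ['small', 'light', 'bee'] (min_width=15, slack=5)
Line 3: ['orchestra', 'mountain'] (min_width=18, slack=2)
Line 4: ['dolphin', 'magnetic'] (min_width=16, slack=4)
Line 5: ['bridge', 'large', 'fruit'] (min_width=18, slack=2)
Line 6: ['how', 'diamond', 'old'] (min_width=15, slack=5)
Line 7: ['python', 'owl', 'paper', 'run'] (min_width=20, slack=0)
Line 8: ['kitchen'] (min_width=7, slack=13)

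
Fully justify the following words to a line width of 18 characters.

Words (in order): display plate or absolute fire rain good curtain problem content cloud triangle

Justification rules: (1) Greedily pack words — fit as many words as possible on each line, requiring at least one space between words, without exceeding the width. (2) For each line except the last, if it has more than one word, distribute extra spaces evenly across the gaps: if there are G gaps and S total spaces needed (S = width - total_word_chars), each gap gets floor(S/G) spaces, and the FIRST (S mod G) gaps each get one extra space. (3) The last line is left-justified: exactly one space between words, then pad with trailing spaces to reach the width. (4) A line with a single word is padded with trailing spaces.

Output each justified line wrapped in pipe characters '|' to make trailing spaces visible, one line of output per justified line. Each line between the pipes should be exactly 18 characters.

Answer: |display  plate  or|
|absolute fire rain|
|good       curtain|
|problem    content|
|cloud triangle    |

Derivation:
Line 1: ['display', 'plate', 'or'] (min_width=16, slack=2)
Line 2: ['absolute', 'fire', 'rain'] (min_width=18, slack=0)
Line 3: ['good', 'curtain'] (min_width=12, slack=6)
Line 4: ['problem', 'content'] (min_width=15, slack=3)
Line 5: ['cloud', 'triangle'] (min_width=14, slack=4)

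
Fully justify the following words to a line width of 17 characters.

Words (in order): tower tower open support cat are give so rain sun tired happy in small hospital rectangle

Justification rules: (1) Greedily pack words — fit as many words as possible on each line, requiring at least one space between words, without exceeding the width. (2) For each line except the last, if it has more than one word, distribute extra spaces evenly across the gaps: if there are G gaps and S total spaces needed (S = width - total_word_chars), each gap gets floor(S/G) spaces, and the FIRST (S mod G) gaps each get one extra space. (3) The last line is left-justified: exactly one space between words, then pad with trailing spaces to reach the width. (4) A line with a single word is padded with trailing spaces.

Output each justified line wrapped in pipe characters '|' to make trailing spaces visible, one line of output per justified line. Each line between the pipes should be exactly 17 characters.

Line 1: ['tower', 'tower', 'open'] (min_width=16, slack=1)
Line 2: ['support', 'cat', 'are'] (min_width=15, slack=2)
Line 3: ['give', 'so', 'rain', 'sun'] (min_width=16, slack=1)
Line 4: ['tired', 'happy', 'in'] (min_width=14, slack=3)
Line 5: ['small', 'hospital'] (min_width=14, slack=3)
Line 6: ['rectangle'] (min_width=9, slack=8)

Answer: |tower  tower open|
|support  cat  are|
|give  so rain sun|
|tired   happy  in|
|small    hospital|
|rectangle        |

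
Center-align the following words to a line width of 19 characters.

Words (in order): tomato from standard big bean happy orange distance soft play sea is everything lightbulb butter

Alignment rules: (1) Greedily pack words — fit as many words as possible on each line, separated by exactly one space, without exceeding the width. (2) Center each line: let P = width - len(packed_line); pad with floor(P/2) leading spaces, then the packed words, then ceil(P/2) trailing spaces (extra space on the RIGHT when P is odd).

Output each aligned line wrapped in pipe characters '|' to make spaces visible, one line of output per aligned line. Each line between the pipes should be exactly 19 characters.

Answer: |    tomato from    |
| standard big bean |
|   happy orange    |
|distance soft play |
| sea is everything |
| lightbulb butter  |

Derivation:
Line 1: ['tomato', 'from'] (min_width=11, slack=8)
Line 2: ['standard', 'big', 'bean'] (min_width=17, slack=2)
Line 3: ['happy', 'orange'] (min_width=12, slack=7)
Line 4: ['distance', 'soft', 'play'] (min_width=18, slack=1)
Line 5: ['sea', 'is', 'everything'] (min_width=17, slack=2)
Line 6: ['lightbulb', 'butter'] (min_width=16, slack=3)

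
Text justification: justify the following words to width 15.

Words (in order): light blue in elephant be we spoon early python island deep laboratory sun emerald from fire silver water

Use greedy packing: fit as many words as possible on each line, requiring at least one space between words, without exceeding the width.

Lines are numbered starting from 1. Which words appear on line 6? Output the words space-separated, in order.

Answer: sun emerald

Derivation:
Line 1: ['light', 'blue', 'in'] (min_width=13, slack=2)
Line 2: ['elephant', 'be', 'we'] (min_width=14, slack=1)
Line 3: ['spoon', 'early'] (min_width=11, slack=4)
Line 4: ['python', 'island'] (min_width=13, slack=2)
Line 5: ['deep', 'laboratory'] (min_width=15, slack=0)
Line 6: ['sun', 'emerald'] (min_width=11, slack=4)
Line 7: ['from', 'fire'] (min_width=9, slack=6)
Line 8: ['silver', 'water'] (min_width=12, slack=3)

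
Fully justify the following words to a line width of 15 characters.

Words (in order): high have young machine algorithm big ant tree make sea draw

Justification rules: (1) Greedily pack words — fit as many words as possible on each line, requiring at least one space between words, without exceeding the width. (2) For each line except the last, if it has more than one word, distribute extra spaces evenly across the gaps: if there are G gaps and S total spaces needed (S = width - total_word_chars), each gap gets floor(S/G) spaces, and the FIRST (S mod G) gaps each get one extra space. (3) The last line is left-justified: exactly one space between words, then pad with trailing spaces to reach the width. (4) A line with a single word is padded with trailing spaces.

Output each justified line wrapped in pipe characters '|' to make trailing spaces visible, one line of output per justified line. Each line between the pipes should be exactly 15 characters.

Line 1: ['high', 'have', 'young'] (min_width=15, slack=0)
Line 2: ['machine'] (min_width=7, slack=8)
Line 3: ['algorithm', 'big'] (min_width=13, slack=2)
Line 4: ['ant', 'tree', 'make'] (min_width=13, slack=2)
Line 5: ['sea', 'draw'] (min_width=8, slack=7)

Answer: |high have young|
|machine        |
|algorithm   big|
|ant  tree  make|
|sea draw       |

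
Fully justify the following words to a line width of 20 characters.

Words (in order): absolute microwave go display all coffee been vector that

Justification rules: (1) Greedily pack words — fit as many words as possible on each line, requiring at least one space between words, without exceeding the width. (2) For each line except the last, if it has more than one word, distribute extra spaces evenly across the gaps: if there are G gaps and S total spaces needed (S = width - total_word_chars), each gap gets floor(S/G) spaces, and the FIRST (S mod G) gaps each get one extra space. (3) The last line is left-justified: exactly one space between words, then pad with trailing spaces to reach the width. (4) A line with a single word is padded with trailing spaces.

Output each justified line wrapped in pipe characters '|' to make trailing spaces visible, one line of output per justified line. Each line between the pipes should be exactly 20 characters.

Answer: |absolute   microwave|
|go    display    all|
|coffee  been  vector|
|that                |

Derivation:
Line 1: ['absolute', 'microwave'] (min_width=18, slack=2)
Line 2: ['go', 'display', 'all'] (min_width=14, slack=6)
Line 3: ['coffee', 'been', 'vector'] (min_width=18, slack=2)
Line 4: ['that'] (min_width=4, slack=16)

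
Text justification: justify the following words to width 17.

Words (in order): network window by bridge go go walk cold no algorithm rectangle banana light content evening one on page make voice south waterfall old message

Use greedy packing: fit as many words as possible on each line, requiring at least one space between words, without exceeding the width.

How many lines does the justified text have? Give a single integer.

Answer: 9

Derivation:
Line 1: ['network', 'window', 'by'] (min_width=17, slack=0)
Line 2: ['bridge', 'go', 'go', 'walk'] (min_width=17, slack=0)
Line 3: ['cold', 'no', 'algorithm'] (min_width=17, slack=0)
Line 4: ['rectangle', 'banana'] (min_width=16, slack=1)
Line 5: ['light', 'content'] (min_width=13, slack=4)
Line 6: ['evening', 'one', 'on'] (min_width=14, slack=3)
Line 7: ['page', 'make', 'voice'] (min_width=15, slack=2)
Line 8: ['south', 'waterfall'] (min_width=15, slack=2)
Line 9: ['old', 'message'] (min_width=11, slack=6)
Total lines: 9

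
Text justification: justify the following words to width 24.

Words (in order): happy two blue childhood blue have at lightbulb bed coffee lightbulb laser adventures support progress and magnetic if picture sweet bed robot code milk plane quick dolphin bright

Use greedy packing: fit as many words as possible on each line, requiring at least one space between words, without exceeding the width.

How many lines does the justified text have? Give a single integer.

Line 1: ['happy', 'two', 'blue', 'childhood'] (min_width=24, slack=0)
Line 2: ['blue', 'have', 'at', 'lightbulb'] (min_width=22, slack=2)
Line 3: ['bed', 'coffee', 'lightbulb'] (min_width=20, slack=4)
Line 4: ['laser', 'adventures', 'support'] (min_width=24, slack=0)
Line 5: ['progress', 'and', 'magnetic', 'if'] (min_width=24, slack=0)
Line 6: ['picture', 'sweet', 'bed', 'robot'] (min_width=23, slack=1)
Line 7: ['code', 'milk', 'plane', 'quick'] (min_width=21, slack=3)
Line 8: ['dolphin', 'bright'] (min_width=14, slack=10)
Total lines: 8

Answer: 8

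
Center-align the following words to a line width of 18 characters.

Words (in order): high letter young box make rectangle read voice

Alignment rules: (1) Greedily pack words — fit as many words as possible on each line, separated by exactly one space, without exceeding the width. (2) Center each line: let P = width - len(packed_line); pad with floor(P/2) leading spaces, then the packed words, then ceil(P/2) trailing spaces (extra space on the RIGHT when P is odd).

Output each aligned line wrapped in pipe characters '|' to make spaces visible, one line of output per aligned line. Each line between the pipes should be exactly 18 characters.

Answer: |high letter young |
|box make rectangle|
|    read voice    |

Derivation:
Line 1: ['high', 'letter', 'young'] (min_width=17, slack=1)
Line 2: ['box', 'make', 'rectangle'] (min_width=18, slack=0)
Line 3: ['read', 'voice'] (min_width=10, slack=8)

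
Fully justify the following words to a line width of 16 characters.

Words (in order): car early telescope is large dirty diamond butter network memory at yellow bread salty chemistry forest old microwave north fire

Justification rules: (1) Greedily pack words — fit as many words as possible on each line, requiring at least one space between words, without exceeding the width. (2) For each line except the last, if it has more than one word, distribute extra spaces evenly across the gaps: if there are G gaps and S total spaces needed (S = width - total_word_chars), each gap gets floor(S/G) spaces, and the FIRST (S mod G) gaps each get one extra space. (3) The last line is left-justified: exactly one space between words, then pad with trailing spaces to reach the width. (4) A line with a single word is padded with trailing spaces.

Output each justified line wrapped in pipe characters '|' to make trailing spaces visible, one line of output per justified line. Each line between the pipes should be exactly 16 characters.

Answer: |car        early|
|telescope     is|
|large      dirty|
|diamond   butter|
|network   memory|
|at  yellow bread|
|salty  chemistry|
|forest       old|
|microwave  north|
|fire            |

Derivation:
Line 1: ['car', 'early'] (min_width=9, slack=7)
Line 2: ['telescope', 'is'] (min_width=12, slack=4)
Line 3: ['large', 'dirty'] (min_width=11, slack=5)
Line 4: ['diamond', 'butter'] (min_width=14, slack=2)
Line 5: ['network', 'memory'] (min_width=14, slack=2)
Line 6: ['at', 'yellow', 'bread'] (min_width=15, slack=1)
Line 7: ['salty', 'chemistry'] (min_width=15, slack=1)
Line 8: ['forest', 'old'] (min_width=10, slack=6)
Line 9: ['microwave', 'north'] (min_width=15, slack=1)
Line 10: ['fire'] (min_width=4, slack=12)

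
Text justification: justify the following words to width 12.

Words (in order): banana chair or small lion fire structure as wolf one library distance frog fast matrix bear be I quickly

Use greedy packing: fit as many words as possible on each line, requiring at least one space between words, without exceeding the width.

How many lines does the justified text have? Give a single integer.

Answer: 10

Derivation:
Line 1: ['banana', 'chair'] (min_width=12, slack=0)
Line 2: ['or', 'small'] (min_width=8, slack=4)
Line 3: ['lion', 'fire'] (min_width=9, slack=3)
Line 4: ['structure', 'as'] (min_width=12, slack=0)
Line 5: ['wolf', 'one'] (min_width=8, slack=4)
Line 6: ['library'] (min_width=7, slack=5)
Line 7: ['distance'] (min_width=8, slack=4)
Line 8: ['frog', 'fast'] (min_width=9, slack=3)
Line 9: ['matrix', 'bear'] (min_width=11, slack=1)
Line 10: ['be', 'I', 'quickly'] (min_width=12, slack=0)
Total lines: 10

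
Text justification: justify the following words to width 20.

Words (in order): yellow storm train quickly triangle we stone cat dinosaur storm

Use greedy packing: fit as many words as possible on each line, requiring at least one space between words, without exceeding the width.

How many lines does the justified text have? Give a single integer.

Line 1: ['yellow', 'storm', 'train'] (min_width=18, slack=2)
Line 2: ['quickly', 'triangle', 'we'] (min_width=19, slack=1)
Line 3: ['stone', 'cat', 'dinosaur'] (min_width=18, slack=2)
Line 4: ['storm'] (min_width=5, slack=15)
Total lines: 4

Answer: 4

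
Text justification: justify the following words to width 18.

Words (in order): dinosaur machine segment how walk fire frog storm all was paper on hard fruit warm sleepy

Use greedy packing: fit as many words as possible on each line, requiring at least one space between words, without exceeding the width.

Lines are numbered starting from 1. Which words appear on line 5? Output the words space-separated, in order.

Answer: hard fruit warm

Derivation:
Line 1: ['dinosaur', 'machine'] (min_width=16, slack=2)
Line 2: ['segment', 'how', 'walk'] (min_width=16, slack=2)
Line 3: ['fire', 'frog', 'storm'] (min_width=15, slack=3)
Line 4: ['all', 'was', 'paper', 'on'] (min_width=16, slack=2)
Line 5: ['hard', 'fruit', 'warm'] (min_width=15, slack=3)
Line 6: ['sleepy'] (min_width=6, slack=12)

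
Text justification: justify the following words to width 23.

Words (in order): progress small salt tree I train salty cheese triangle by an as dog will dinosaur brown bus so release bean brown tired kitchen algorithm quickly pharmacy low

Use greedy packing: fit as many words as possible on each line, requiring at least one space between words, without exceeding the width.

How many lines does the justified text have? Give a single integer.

Answer: 8

Derivation:
Line 1: ['progress', 'small', 'salt'] (min_width=19, slack=4)
Line 2: ['tree', 'I', 'train', 'salty'] (min_width=18, slack=5)
Line 3: ['cheese', 'triangle', 'by', 'an'] (min_width=21, slack=2)
Line 4: ['as', 'dog', 'will', 'dinosaur'] (min_width=20, slack=3)
Line 5: ['brown', 'bus', 'so', 'release'] (min_width=20, slack=3)
Line 6: ['bean', 'brown', 'tired'] (min_width=16, slack=7)
Line 7: ['kitchen', 'algorithm'] (min_width=17, slack=6)
Line 8: ['quickly', 'pharmacy', 'low'] (min_width=20, slack=3)
Total lines: 8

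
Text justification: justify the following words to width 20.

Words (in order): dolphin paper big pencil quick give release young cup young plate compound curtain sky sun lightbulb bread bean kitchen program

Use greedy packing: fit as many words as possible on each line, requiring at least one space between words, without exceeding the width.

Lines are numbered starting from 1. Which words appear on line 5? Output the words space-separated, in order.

Answer: curtain sky sun

Derivation:
Line 1: ['dolphin', 'paper', 'big'] (min_width=17, slack=3)
Line 2: ['pencil', 'quick', 'give'] (min_width=17, slack=3)
Line 3: ['release', 'young', 'cup'] (min_width=17, slack=3)
Line 4: ['young', 'plate', 'compound'] (min_width=20, slack=0)
Line 5: ['curtain', 'sky', 'sun'] (min_width=15, slack=5)
Line 6: ['lightbulb', 'bread', 'bean'] (min_width=20, slack=0)
Line 7: ['kitchen', 'program'] (min_width=15, slack=5)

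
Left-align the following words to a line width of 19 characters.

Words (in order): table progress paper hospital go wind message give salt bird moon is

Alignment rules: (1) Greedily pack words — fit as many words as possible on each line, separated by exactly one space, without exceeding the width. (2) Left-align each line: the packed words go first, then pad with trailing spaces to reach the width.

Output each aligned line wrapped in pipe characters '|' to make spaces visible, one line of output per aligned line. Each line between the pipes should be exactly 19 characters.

Line 1: ['table', 'progress'] (min_width=14, slack=5)
Line 2: ['paper', 'hospital', 'go'] (min_width=17, slack=2)
Line 3: ['wind', 'message', 'give'] (min_width=17, slack=2)
Line 4: ['salt', 'bird', 'moon', 'is'] (min_width=17, slack=2)

Answer: |table progress     |
|paper hospital go  |
|wind message give  |
|salt bird moon is  |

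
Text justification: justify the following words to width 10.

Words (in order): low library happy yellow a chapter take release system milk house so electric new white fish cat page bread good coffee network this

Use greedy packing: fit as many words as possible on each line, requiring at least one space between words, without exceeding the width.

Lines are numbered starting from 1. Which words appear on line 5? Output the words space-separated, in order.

Answer: chapter

Derivation:
Line 1: ['low'] (min_width=3, slack=7)
Line 2: ['library'] (min_width=7, slack=3)
Line 3: ['happy'] (min_width=5, slack=5)
Line 4: ['yellow', 'a'] (min_width=8, slack=2)
Line 5: ['chapter'] (min_width=7, slack=3)
Line 6: ['take'] (min_width=4, slack=6)
Line 7: ['release'] (min_width=7, slack=3)
Line 8: ['system'] (min_width=6, slack=4)
Line 9: ['milk', 'house'] (min_width=10, slack=0)
Line 10: ['so'] (min_width=2, slack=8)
Line 11: ['electric'] (min_width=8, slack=2)
Line 12: ['new', 'white'] (min_width=9, slack=1)
Line 13: ['fish', 'cat'] (min_width=8, slack=2)
Line 14: ['page', 'bread'] (min_width=10, slack=0)
Line 15: ['good'] (min_width=4, slack=6)
Line 16: ['coffee'] (min_width=6, slack=4)
Line 17: ['network'] (min_width=7, slack=3)
Line 18: ['this'] (min_width=4, slack=6)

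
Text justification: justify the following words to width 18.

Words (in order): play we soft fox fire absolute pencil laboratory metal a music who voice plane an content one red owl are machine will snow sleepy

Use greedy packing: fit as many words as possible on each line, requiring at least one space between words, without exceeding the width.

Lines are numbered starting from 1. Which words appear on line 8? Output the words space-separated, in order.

Answer: will snow sleepy

Derivation:
Line 1: ['play', 'we', 'soft', 'fox'] (min_width=16, slack=2)
Line 2: ['fire', 'absolute'] (min_width=13, slack=5)
Line 3: ['pencil', 'laboratory'] (min_width=17, slack=1)
Line 4: ['metal', 'a', 'music', 'who'] (min_width=17, slack=1)
Line 5: ['voice', 'plane', 'an'] (min_width=14, slack=4)
Line 6: ['content', 'one', 'red'] (min_width=15, slack=3)
Line 7: ['owl', 'are', 'machine'] (min_width=15, slack=3)
Line 8: ['will', 'snow', 'sleepy'] (min_width=16, slack=2)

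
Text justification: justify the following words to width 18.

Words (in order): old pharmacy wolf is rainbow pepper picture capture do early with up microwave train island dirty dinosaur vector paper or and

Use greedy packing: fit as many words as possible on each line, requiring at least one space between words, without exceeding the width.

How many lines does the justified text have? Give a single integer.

Line 1: ['old', 'pharmacy', 'wolf'] (min_width=17, slack=1)
Line 2: ['is', 'rainbow', 'pepper'] (min_width=17, slack=1)
Line 3: ['picture', 'capture', 'do'] (min_width=18, slack=0)
Line 4: ['early', 'with', 'up'] (min_width=13, slack=5)
Line 5: ['microwave', 'train'] (min_width=15, slack=3)
Line 6: ['island', 'dirty'] (min_width=12, slack=6)
Line 7: ['dinosaur', 'vector'] (min_width=15, slack=3)
Line 8: ['paper', 'or', 'and'] (min_width=12, slack=6)
Total lines: 8

Answer: 8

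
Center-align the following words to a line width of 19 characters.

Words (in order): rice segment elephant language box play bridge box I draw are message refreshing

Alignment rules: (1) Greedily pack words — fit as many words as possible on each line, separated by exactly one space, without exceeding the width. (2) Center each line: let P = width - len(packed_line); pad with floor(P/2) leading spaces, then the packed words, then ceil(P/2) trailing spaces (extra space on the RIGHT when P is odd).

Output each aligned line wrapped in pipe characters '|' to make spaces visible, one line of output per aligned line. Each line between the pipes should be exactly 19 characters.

Answer: |   rice segment    |
| elephant language |
|box play bridge box|
|I draw are message |
|    refreshing     |

Derivation:
Line 1: ['rice', 'segment'] (min_width=12, slack=7)
Line 2: ['elephant', 'language'] (min_width=17, slack=2)
Line 3: ['box', 'play', 'bridge', 'box'] (min_width=19, slack=0)
Line 4: ['I', 'draw', 'are', 'message'] (min_width=18, slack=1)
Line 5: ['refreshing'] (min_width=10, slack=9)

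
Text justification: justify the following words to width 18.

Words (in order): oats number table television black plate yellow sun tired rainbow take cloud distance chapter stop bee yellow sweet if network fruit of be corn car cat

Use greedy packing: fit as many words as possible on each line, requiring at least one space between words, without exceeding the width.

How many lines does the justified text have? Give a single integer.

Line 1: ['oats', 'number', 'table'] (min_width=17, slack=1)
Line 2: ['television', 'black'] (min_width=16, slack=2)
Line 3: ['plate', 'yellow', 'sun'] (min_width=16, slack=2)
Line 4: ['tired', 'rainbow', 'take'] (min_width=18, slack=0)
Line 5: ['cloud', 'distance'] (min_width=14, slack=4)
Line 6: ['chapter', 'stop', 'bee'] (min_width=16, slack=2)
Line 7: ['yellow', 'sweet', 'if'] (min_width=15, slack=3)
Line 8: ['network', 'fruit', 'of'] (min_width=16, slack=2)
Line 9: ['be', 'corn', 'car', 'cat'] (min_width=15, slack=3)
Total lines: 9

Answer: 9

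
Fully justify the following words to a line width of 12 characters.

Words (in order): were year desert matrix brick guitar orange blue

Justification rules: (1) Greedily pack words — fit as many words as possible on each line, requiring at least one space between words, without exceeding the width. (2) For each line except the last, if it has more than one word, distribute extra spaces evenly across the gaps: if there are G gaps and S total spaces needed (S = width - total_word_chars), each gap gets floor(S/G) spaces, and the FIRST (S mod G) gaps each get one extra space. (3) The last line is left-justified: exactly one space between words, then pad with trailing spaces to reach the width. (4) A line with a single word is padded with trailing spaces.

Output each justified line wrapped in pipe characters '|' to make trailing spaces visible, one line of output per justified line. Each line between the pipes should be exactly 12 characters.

Line 1: ['were', 'year'] (min_width=9, slack=3)
Line 2: ['desert'] (min_width=6, slack=6)
Line 3: ['matrix', 'brick'] (min_width=12, slack=0)
Line 4: ['guitar'] (min_width=6, slack=6)
Line 5: ['orange', 'blue'] (min_width=11, slack=1)

Answer: |were    year|
|desert      |
|matrix brick|
|guitar      |
|orange blue |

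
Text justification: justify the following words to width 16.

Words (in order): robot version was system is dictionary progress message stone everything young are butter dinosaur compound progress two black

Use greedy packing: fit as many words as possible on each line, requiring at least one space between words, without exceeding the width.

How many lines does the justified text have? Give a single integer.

Line 1: ['robot', 'version'] (min_width=13, slack=3)
Line 2: ['was', 'system', 'is'] (min_width=13, slack=3)
Line 3: ['dictionary'] (min_width=10, slack=6)
Line 4: ['progress', 'message'] (min_width=16, slack=0)
Line 5: ['stone', 'everything'] (min_width=16, slack=0)
Line 6: ['young', 'are', 'butter'] (min_width=16, slack=0)
Line 7: ['dinosaur'] (min_width=8, slack=8)
Line 8: ['compound'] (min_width=8, slack=8)
Line 9: ['progress', 'two'] (min_width=12, slack=4)
Line 10: ['black'] (min_width=5, slack=11)
Total lines: 10

Answer: 10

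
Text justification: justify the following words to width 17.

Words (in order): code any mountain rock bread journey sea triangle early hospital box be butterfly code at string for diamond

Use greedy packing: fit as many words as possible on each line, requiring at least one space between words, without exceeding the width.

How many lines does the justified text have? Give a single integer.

Answer: 8

Derivation:
Line 1: ['code', 'any', 'mountain'] (min_width=17, slack=0)
Line 2: ['rock', 'bread'] (min_width=10, slack=7)
Line 3: ['journey', 'sea'] (min_width=11, slack=6)
Line 4: ['triangle', 'early'] (min_width=14, slack=3)
Line 5: ['hospital', 'box', 'be'] (min_width=15, slack=2)
Line 6: ['butterfly', 'code', 'at'] (min_width=17, slack=0)
Line 7: ['string', 'for'] (min_width=10, slack=7)
Line 8: ['diamond'] (min_width=7, slack=10)
Total lines: 8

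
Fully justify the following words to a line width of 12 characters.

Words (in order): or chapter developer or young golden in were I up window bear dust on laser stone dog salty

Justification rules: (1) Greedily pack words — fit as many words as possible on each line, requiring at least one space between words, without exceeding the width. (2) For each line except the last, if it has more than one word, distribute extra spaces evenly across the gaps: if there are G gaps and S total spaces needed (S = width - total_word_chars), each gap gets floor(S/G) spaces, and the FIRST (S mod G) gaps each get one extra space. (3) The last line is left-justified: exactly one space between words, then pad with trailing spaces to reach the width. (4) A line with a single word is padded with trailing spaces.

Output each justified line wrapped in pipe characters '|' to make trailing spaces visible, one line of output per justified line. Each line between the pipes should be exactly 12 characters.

Line 1: ['or', 'chapter'] (min_width=10, slack=2)
Line 2: ['developer', 'or'] (min_width=12, slack=0)
Line 3: ['young', 'golden'] (min_width=12, slack=0)
Line 4: ['in', 'were', 'I', 'up'] (min_width=12, slack=0)
Line 5: ['window', 'bear'] (min_width=11, slack=1)
Line 6: ['dust', 'on'] (min_width=7, slack=5)
Line 7: ['laser', 'stone'] (min_width=11, slack=1)
Line 8: ['dog', 'salty'] (min_width=9, slack=3)

Answer: |or   chapter|
|developer or|
|young golden|
|in were I up|
|window  bear|
|dust      on|
|laser  stone|
|dog salty   |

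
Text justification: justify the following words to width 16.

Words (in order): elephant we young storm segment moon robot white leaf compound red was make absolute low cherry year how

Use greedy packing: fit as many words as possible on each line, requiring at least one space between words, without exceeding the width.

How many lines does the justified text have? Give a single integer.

Answer: 8

Derivation:
Line 1: ['elephant', 'we'] (min_width=11, slack=5)
Line 2: ['young', 'storm'] (min_width=11, slack=5)
Line 3: ['segment', 'moon'] (min_width=12, slack=4)
Line 4: ['robot', 'white', 'leaf'] (min_width=16, slack=0)
Line 5: ['compound', 'red', 'was'] (min_width=16, slack=0)
Line 6: ['make', 'absolute'] (min_width=13, slack=3)
Line 7: ['low', 'cherry', 'year'] (min_width=15, slack=1)
Line 8: ['how'] (min_width=3, slack=13)
Total lines: 8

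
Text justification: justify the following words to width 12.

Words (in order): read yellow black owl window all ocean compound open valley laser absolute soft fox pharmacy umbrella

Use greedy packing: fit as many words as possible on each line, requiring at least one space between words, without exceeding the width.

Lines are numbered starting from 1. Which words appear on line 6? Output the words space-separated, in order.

Line 1: ['read', 'yellow'] (min_width=11, slack=1)
Line 2: ['black', 'owl'] (min_width=9, slack=3)
Line 3: ['window', 'all'] (min_width=10, slack=2)
Line 4: ['ocean'] (min_width=5, slack=7)
Line 5: ['compound'] (min_width=8, slack=4)
Line 6: ['open', 'valley'] (min_width=11, slack=1)
Line 7: ['laser'] (min_width=5, slack=7)
Line 8: ['absolute'] (min_width=8, slack=4)
Line 9: ['soft', 'fox'] (min_width=8, slack=4)
Line 10: ['pharmacy'] (min_width=8, slack=4)
Line 11: ['umbrella'] (min_width=8, slack=4)

Answer: open valley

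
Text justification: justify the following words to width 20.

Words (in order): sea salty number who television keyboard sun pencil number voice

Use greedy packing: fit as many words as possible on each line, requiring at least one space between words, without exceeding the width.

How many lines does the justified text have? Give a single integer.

Line 1: ['sea', 'salty', 'number', 'who'] (min_width=20, slack=0)
Line 2: ['television', 'keyboard'] (min_width=19, slack=1)
Line 3: ['sun', 'pencil', 'number'] (min_width=17, slack=3)
Line 4: ['voice'] (min_width=5, slack=15)
Total lines: 4

Answer: 4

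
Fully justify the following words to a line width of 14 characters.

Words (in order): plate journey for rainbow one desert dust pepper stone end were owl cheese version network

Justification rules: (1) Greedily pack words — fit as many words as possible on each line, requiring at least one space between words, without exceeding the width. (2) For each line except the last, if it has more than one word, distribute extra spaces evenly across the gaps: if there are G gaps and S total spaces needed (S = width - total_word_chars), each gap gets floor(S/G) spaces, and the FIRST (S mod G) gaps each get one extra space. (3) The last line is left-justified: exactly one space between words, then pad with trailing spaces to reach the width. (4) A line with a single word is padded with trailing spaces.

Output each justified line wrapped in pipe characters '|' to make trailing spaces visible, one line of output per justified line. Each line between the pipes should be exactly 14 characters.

Answer: |plate  journey|
|for    rainbow|
|one     desert|
|dust    pepper|
|stone end were|
|owl     cheese|
|version       |
|network       |

Derivation:
Line 1: ['plate', 'journey'] (min_width=13, slack=1)
Line 2: ['for', 'rainbow'] (min_width=11, slack=3)
Line 3: ['one', 'desert'] (min_width=10, slack=4)
Line 4: ['dust', 'pepper'] (min_width=11, slack=3)
Line 5: ['stone', 'end', 'were'] (min_width=14, slack=0)
Line 6: ['owl', 'cheese'] (min_width=10, slack=4)
Line 7: ['version'] (min_width=7, slack=7)
Line 8: ['network'] (min_width=7, slack=7)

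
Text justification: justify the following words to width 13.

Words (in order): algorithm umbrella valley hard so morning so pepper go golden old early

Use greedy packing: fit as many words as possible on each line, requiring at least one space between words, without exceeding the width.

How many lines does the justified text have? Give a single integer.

Answer: 7

Derivation:
Line 1: ['algorithm'] (min_width=9, slack=4)
Line 2: ['umbrella'] (min_width=8, slack=5)
Line 3: ['valley', 'hard'] (min_width=11, slack=2)
Line 4: ['so', 'morning', 'so'] (min_width=13, slack=0)
Line 5: ['pepper', 'go'] (min_width=9, slack=4)
Line 6: ['golden', 'old'] (min_width=10, slack=3)
Line 7: ['early'] (min_width=5, slack=8)
Total lines: 7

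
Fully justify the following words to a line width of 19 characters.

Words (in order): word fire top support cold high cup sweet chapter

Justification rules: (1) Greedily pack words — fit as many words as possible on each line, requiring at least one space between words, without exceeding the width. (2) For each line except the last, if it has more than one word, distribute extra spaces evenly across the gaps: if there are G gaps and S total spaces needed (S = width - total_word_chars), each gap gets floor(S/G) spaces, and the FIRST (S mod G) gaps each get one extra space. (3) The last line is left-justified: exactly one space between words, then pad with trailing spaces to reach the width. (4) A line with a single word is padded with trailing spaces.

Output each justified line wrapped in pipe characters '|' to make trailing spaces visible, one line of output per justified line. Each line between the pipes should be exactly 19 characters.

Answer: |word    fire    top|
|support  cold  high|
|cup sweet chapter  |

Derivation:
Line 1: ['word', 'fire', 'top'] (min_width=13, slack=6)
Line 2: ['support', 'cold', 'high'] (min_width=17, slack=2)
Line 3: ['cup', 'sweet', 'chapter'] (min_width=17, slack=2)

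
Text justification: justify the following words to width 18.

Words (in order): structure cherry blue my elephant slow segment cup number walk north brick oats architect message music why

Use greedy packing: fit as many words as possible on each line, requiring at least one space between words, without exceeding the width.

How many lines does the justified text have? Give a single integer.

Line 1: ['structure', 'cherry'] (min_width=16, slack=2)
Line 2: ['blue', 'my', 'elephant'] (min_width=16, slack=2)
Line 3: ['slow', 'segment', 'cup'] (min_width=16, slack=2)
Line 4: ['number', 'walk', 'north'] (min_width=17, slack=1)
Line 5: ['brick', 'oats'] (min_width=10, slack=8)
Line 6: ['architect', 'message'] (min_width=17, slack=1)
Line 7: ['music', 'why'] (min_width=9, slack=9)
Total lines: 7

Answer: 7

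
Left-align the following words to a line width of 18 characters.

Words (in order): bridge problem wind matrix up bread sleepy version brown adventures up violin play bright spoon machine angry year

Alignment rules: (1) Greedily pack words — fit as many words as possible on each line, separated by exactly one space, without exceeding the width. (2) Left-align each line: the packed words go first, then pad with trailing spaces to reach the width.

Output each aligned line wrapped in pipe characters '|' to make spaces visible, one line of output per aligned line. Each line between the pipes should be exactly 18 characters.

Line 1: ['bridge', 'problem'] (min_width=14, slack=4)
Line 2: ['wind', 'matrix', 'up'] (min_width=14, slack=4)
Line 3: ['bread', 'sleepy'] (min_width=12, slack=6)
Line 4: ['version', 'brown'] (min_width=13, slack=5)
Line 5: ['adventures', 'up'] (min_width=13, slack=5)
Line 6: ['violin', 'play', 'bright'] (min_width=18, slack=0)
Line 7: ['spoon', 'machine'] (min_width=13, slack=5)
Line 8: ['angry', 'year'] (min_width=10, slack=8)

Answer: |bridge problem    |
|wind matrix up    |
|bread sleepy      |
|version brown     |
|adventures up     |
|violin play bright|
|spoon machine     |
|angry year        |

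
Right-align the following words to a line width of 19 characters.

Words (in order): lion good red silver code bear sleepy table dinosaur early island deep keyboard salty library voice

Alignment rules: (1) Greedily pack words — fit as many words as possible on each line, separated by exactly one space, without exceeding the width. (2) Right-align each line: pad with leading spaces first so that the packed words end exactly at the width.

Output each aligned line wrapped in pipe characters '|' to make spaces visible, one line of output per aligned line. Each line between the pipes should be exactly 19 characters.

Line 1: ['lion', 'good', 'red'] (min_width=13, slack=6)
Line 2: ['silver', 'code', 'bear'] (min_width=16, slack=3)
Line 3: ['sleepy', 'table'] (min_width=12, slack=7)
Line 4: ['dinosaur', 'early'] (min_width=14, slack=5)
Line 5: ['island', 'deep'] (min_width=11, slack=8)
Line 6: ['keyboard', 'salty'] (min_width=14, slack=5)
Line 7: ['library', 'voice'] (min_width=13, slack=6)

Answer: |      lion good red|
|   silver code bear|
|       sleepy table|
|     dinosaur early|
|        island deep|
|     keyboard salty|
|      library voice|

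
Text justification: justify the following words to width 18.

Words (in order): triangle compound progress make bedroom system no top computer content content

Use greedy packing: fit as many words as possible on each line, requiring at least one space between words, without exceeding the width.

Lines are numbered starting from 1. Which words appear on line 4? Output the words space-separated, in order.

Answer: top computer

Derivation:
Line 1: ['triangle', 'compound'] (min_width=17, slack=1)
Line 2: ['progress', 'make'] (min_width=13, slack=5)
Line 3: ['bedroom', 'system', 'no'] (min_width=17, slack=1)
Line 4: ['top', 'computer'] (min_width=12, slack=6)
Line 5: ['content', 'content'] (min_width=15, slack=3)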